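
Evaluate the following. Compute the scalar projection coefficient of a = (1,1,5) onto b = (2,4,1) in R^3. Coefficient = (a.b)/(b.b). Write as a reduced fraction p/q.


Projection coefficient = (a . b) / (b . b)
a . b = 1*2 + 1*4 + 5*1
= 2 + 4 + 5 = 11
b . b = 2^2 + 4^2 + 1^2
= 4 + 16 + 1 = 21
Coefficient = 11/21
In lowest terms: 11/21


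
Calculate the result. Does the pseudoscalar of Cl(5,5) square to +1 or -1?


The pseudoscalar I = e1...e_n (product of all n generators) of Cl(p,q) satisfies I^2 = (-1)^(q + n(n-1)/2).
p = 5, q = 5, n = p + q = 10
n(n-1)/2 = 10 * 9 / 2 = 45
Exponent = q + n(n-1)/2 = 5 + 45 = 50
I^2 = (-1)^50 = +1


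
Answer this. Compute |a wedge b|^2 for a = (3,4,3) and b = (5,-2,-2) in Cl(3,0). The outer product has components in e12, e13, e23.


a wedge b = (a1*b2 - a2*b1)*e12 + (a1*b3 - a3*b1)*e13 + (a2*b3 - a3*b2)*e23
e12 coeff: 3*(-2) - 4*5 = -6 - 20 = -26
e13 coeff: 3*(-2) - 3*5 = -6 - 15 = -21
e23 coeff: 4*(-2) - 3*(-2) = -8 - (-6) = -2
|a wedge b|^2 = (-26)^2 + (-21)^2 + (-2)^2
= 676 + 441 + 4
= 1121


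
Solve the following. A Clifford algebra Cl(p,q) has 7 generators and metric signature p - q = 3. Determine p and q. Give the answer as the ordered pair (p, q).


We need p + q = 7 and p - q = 3.
Adding: 2p = 7 + 3 = 10, so p = 5.
Then q = 7 - 5 = 2.
(p, q) = (5, 2)


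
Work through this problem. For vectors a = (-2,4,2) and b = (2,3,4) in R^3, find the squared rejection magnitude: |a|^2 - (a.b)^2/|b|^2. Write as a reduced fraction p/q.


|a|^2 = (-2)^2 + 4^2 + 2^2 = 24
|b|^2 = 2^2 + 3^2 + 4^2 = 29
a . b = (-2)*2 + 4*3 + 2*4 = 16
(a.b)^2 = 16^2 = 256
|rej|^2 = 24 - 256/29
= (696 - 256)/29
= 440/29
In lowest terms: 440/29


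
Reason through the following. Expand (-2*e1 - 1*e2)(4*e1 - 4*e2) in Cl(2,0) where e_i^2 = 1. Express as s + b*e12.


Expand: (-2*e1 - 1*e2)(4*e1 - 4*e2)
= (-2)*4*e1e1 + (-2)*(-4)*e1e2 + (-1)*4*e2e1 + (-1)*(-4)*e2e2
Using e1^2 = e2^2 = 1, e2e1 = -e1e2:
Scalar part s = (-2)*4 + (-1)*(-4) = -8 + 4 = -4
Bivector part b = (-2)*(-4) - (-1)*4 = 8 - (-4) = 12
uv = -4 + 12*e12


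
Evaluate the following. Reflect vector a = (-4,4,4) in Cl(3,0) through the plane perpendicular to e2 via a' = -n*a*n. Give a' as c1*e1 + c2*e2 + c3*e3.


Reflection formula: a' = -n*a*n, with n = e2 (unit vector, n^2 = 1).
For reflection through hyperplane perp to e2:
The component along e2 flips sign, others stay.
a = (-4, 4, 4)
a' = (-4, -4, 4)
a' = -4*e1 - 4*e2 + 4*e3


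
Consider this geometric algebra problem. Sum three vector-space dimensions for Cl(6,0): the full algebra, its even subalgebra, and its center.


n = 6 + 0 = 6
Total dim = 2^6 = 64
Even subalgebra dim = 2^5 = 32
n is even, so center dim = 1
Sum = 64 + 32 + 1 = 97


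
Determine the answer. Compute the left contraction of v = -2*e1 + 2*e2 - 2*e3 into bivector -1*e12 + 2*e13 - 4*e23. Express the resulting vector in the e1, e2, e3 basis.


Left contraction v _| B = <vB>_1 (grade-1 part of the geometric product vB).
Using e1_|e12 = e2, e2_|e12 = -e1, e1_|e13 = e3, e3_|e13 = -e1, e2_|e23 = e3, e3_|e23 = -e2:
e1 coeff: -v2*b12 - v3*b13 = -(2)*(-1) - (-2)*(2) = 6
e2 coeff: v1*b12 - v3*b23 = (-2)*(-1) - (-2)*(-4) = -6
e3 coeff: v1*b13 + v2*b23 = (-2)*(2) + (2)*(-4) = -12
v _| B = 6*e1 - 6*e2 - 12*e3


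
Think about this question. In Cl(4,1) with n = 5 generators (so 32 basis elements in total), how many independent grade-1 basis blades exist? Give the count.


Number of grade-k basis blades in Cl(p,q) with n = p + q is C(n, k).
n = 4 + 1 = 5
C(5, 1) = 5! / (1! * 4!)
= 120 / (1 * 24)
= 5


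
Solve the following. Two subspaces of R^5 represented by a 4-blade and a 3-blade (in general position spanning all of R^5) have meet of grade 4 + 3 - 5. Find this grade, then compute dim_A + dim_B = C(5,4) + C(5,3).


Meet grade = grade(A) + grade(B) - n
= 4 + 3 - 5 = 2
C(5,4) = 5
C(5,3) = 10
dim_A + dim_B = 5 + 10 = 15


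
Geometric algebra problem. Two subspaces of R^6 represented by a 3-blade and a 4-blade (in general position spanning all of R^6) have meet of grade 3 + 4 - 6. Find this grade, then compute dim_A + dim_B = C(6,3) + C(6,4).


Meet grade = grade(A) + grade(B) - n
= 3 + 4 - 6 = 1
C(6,3) = 20
C(6,4) = 15
dim_A + dim_B = 20 + 15 = 35


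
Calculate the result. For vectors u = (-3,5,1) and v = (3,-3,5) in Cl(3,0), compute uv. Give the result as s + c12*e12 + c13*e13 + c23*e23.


In Cl(3,0): e_i^2 = 1, e_ie_j = -e_je_i for i != j.
Scalar part = u . v = (-3)*3 + 5*(-3) + 1*5
= -9 + (-15) + 5 = -19
e12 coeff = (-3)*(-3) - 5*3 = 9 - 15 = -6
e13 coeff = (-3)*5 - 1*3 = -15 - 3 = -18
e23 coeff = 5*5 - 1*(-3) = 25 - (-3) = 28
uv = -19 - 6*e12 - 18*e13 + 28*e23


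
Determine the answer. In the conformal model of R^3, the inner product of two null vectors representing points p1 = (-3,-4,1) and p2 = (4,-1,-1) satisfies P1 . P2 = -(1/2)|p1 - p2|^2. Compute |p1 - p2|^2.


p1 - p2 = (-7, -3, 2)
|p1 - p2|^2 = (-7)^2 + (-3)^2 + 2^2
= 49 + 9 + 4
= 62


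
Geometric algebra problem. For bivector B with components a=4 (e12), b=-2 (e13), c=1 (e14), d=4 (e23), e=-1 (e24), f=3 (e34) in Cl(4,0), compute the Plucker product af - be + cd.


Plucker relation: af - be + cd
a*f = 4*3 = 12
b*e = (-2)*(-1) = 2
c*d = 1*4 = 4
af - be + cd = 12 - 2 + 4
= 14


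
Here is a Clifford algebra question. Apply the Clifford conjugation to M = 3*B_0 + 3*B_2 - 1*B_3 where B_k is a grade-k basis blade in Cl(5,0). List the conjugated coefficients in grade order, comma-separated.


Clifford conjugate sign for grade k: (-1)^(k(k+1)/2)
Grade 0: (-1)^(0*1/2) = (-1)^0 = 1, coeff 3 -> 3
Grade 2: (-1)^(2*3/2) = (-1)^3 = -1, coeff 3 -> -3
Grade 3: (-1)^(3*4/2) = (-1)^6 = 1, coeff -1 -> -1
Conjugated coefficients: 3, -3, -1


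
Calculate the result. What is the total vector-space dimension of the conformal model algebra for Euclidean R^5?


The conformal model of R^5 uses Cl(6,1): the 5 Euclidean generators plus two extra orthogonal generators e+ (e+^2 = +1) and e- (e-^2 = -1), from which the null vectors e0, einf are built.
Number of generators m = 5 + 2 = 7.
dim Cl(p,q) = 2^m = 2^7 = 128


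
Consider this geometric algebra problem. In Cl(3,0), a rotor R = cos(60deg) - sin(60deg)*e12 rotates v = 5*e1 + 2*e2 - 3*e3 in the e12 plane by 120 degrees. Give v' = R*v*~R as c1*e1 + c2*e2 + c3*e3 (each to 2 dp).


Rotor R = cos(60deg) - sin(60deg)*e12
Rotation angle theta = 2 * 60 = 120 degrees in the e12 plane (e1 -> e2).
The component perpendicular to the plane (e3) is invariant: v'_3 = v3 = -3.00
cos(120deg) = -0.5000, sin(120deg) = 0.8660
v'_1 = v1*cos(theta) - v2*sin(theta) = 5*(-0.5000) - 2*0.8660 = -4.23
v'_2 = v1*sin(theta) + v2*cos(theta) = 5*0.8660 + 2*(-0.5000) = 3.33
v' = -4.23*e1 + 3.33*e2 - 3.00*e3


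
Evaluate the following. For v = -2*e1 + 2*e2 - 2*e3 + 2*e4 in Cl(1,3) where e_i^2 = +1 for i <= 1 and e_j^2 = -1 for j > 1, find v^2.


v^2 = sum of c_i^2 * e_i^2
Positive signature terms (e_i^2 = +1): (-2)^2 = 4
Negative signature terms (e_j^2 = -1): 2^2 + (-2)^2 + 2^2 = 12
v^2 = 4 - 12 = -8


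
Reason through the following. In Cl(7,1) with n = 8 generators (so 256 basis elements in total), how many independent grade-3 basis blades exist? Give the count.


Number of grade-k basis blades in Cl(p,q) with n = p + q is C(n, k).
n = 7 + 1 = 8
C(8, 3) = 8! / (3! * 5!)
= 40320 / (6 * 120)
= 56


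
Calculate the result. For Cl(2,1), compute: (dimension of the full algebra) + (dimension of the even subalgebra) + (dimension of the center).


n = 2 + 1 = 3
Total dim = 2^3 = 8
Even subalgebra dim = 2^2 = 4
n is odd, so center dim = 2
Sum = 8 + 4 + 2 = 14


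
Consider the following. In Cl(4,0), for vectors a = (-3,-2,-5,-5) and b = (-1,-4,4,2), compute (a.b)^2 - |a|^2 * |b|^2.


a . b = (-3)*(-1) + (-2)*(-4) + (-5)*4 + (-5)*2
= 3 + 8 + (-20) + (-10) = -19
|a|^2 = (-3)^2 + (-2)^2 + (-5)^2 + (-5)^2 = 63
|b|^2 = (-1)^2 + (-4)^2 + 4^2 + 2^2 = 37
(a.b)^2 = (-19)^2 = 361
|a|^2 * |b|^2 = 63 * 37 = 2331
Result = 361 - 2331 = -1970


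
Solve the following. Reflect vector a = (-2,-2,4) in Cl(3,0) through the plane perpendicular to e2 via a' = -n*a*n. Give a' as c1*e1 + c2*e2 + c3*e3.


Reflection formula: a' = -n*a*n, with n = e2 (unit vector, n^2 = 1).
For reflection through hyperplane perp to e2:
The component along e2 flips sign, others stay.
a = (-2, -2, 4)
a' = (-2, 2, 4)
a' = -2*e1 + 2*e2 + 4*e3


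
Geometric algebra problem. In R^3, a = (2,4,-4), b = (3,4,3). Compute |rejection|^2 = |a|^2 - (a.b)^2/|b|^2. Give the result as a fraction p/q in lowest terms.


|a|^2 = 2^2 + 4^2 + (-4)^2 = 36
|b|^2 = 3^2 + 4^2 + 3^2 = 34
a . b = 2*3 + 4*4 + (-4)*3 = 10
(a.b)^2 = 10^2 = 100
|rej|^2 = 36 - 100/34
= (1224 - 100)/34
= 1124/34
In lowest terms: 562/17


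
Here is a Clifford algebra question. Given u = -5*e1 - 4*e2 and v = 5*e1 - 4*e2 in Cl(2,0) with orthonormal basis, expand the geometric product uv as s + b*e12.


Expand: (-5*e1 - 4*e2)(5*e1 - 4*e2)
= (-5)*5*e1e1 + (-5)*(-4)*e1e2 + (-4)*5*e2e1 + (-4)*(-4)*e2e2
Using e1^2 = e2^2 = 1, e2e1 = -e1e2:
Scalar part s = (-5)*5 + (-4)*(-4) = -25 + 16 = -9
Bivector part b = (-5)*(-4) - (-4)*5 = 20 - (-20) = 40
uv = -9 + 40*e12


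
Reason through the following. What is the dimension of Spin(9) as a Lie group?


Spin(n) double-covers SO(n); both have Lie algebra so(n) of dimension n(n-1)/2.
n = 9
n(n-1) = 9 * 8 = 72
dim Spin(9) = 72/2 = 36


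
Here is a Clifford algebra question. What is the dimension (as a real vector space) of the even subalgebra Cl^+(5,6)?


Even subalgebra dimension = 2^(n-1)
n = 5 + 6 = 11
2^(11 - 1) = 2^10 = 1024
Verification: sum of C(11,k) for even k = 1 + 55 + 330 + 462 + 165 + 11 = 1024
Result = 1024


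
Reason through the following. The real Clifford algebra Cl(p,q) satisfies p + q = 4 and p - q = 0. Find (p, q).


We need p + q = 4 and p - q = 0.
Adding: 2p = 4 + 0 = 4, so p = 2.
Then q = 4 - 2 = 2.
(p, q) = (2, 2)


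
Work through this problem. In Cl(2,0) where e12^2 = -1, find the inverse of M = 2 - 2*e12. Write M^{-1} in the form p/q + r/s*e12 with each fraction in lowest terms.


M = 2 - 2*e12, where e12^2 = -1.
Since M commutes with its reverse ~M = a - b*e12, M * ~M = a^2 - b^2*e12^2 = a^2 + b^2.
So M^{-1} = ~M / (a^2 + b^2) = (a - b*e12)/(a^2 + b^2).
a^2 + b^2 = 4 + 4 = 8
Scalar part = 2/8 = 1/4
Bivector coeff = 2/8 = 1/4
M^{-1} = 1/4 + 1/4*e12


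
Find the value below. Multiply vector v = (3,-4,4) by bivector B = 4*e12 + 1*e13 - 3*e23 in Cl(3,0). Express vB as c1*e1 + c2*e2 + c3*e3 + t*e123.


vB has grade-1 (vector) and grade-3 (trivector) parts: vB = (v _| B) + (v ^ B).
Vector part <vB>_1:
  e1: -v2*b12 - v3*b13 = -(-4)*(4) - (4)*(1) = 12
  e2: v1*b12 - v3*b23 = (3)*(4) - (4)*(-3) = 24
  e3: v1*b13 + v2*b23 = (3)*(1) + (-4)*(-3) = 15
Trivector part <vB>_3:
  e123: v1*b23 - v2*b13 + v3*b12 = (3)*(-3) - (-4)*(1) + (4)*(4) = 11
vB = 12*e1 + 24*e2 + 15*e3 + 11*e123


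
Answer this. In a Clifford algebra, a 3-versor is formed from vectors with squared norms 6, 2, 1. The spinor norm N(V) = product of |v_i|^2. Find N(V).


Spinor norm N(V) = |v1|^2 * |v2|^2 * ... * |v3|^2
= 6 * 2 * 1
Running product: 6, 12, 12
N(V) = 12


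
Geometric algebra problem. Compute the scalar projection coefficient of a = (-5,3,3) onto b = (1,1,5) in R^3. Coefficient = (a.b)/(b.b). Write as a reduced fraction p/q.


Projection coefficient = (a . b) / (b . b)
a . b = (-5)*1 + 3*1 + 3*5
= -5 + 3 + 15 = 13
b . b = 1^2 + 1^2 + 5^2
= 1 + 1 + 25 = 27
Coefficient = 13/27
In lowest terms: 13/27


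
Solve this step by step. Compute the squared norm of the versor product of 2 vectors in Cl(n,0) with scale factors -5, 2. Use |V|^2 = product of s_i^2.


Each vector v_i has |v_i|^2 = s_i^2
Squared scales: (-5)^2 = 25, 2^2 = 4
|V|^2 = 25 * 4
= 100


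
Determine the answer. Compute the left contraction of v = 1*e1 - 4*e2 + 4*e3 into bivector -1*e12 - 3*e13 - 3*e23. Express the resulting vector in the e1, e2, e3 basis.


Left contraction v _| B = <vB>_1 (grade-1 part of the geometric product vB).
Using e1_|e12 = e2, e2_|e12 = -e1, e1_|e13 = e3, e3_|e13 = -e1, e2_|e23 = e3, e3_|e23 = -e2:
e1 coeff: -v2*b12 - v3*b13 = -(-4)*(-1) - (4)*(-3) = 8
e2 coeff: v1*b12 - v3*b23 = (1)*(-1) - (4)*(-3) = 11
e3 coeff: v1*b13 + v2*b23 = (1)*(-3) + (-4)*(-3) = 9
v _| B = 8*e1 + 11*e2 + 9*e3


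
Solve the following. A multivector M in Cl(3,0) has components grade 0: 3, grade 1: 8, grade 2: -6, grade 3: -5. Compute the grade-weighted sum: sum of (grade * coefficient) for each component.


Grade-weighted sum = sum of grade_k * coefficient_k
0*3 = 0
1*8 = 8
2*(-6) = -12
3*(-5) = -15
Total = 0 + 8 + (-12) + (-15) = -19


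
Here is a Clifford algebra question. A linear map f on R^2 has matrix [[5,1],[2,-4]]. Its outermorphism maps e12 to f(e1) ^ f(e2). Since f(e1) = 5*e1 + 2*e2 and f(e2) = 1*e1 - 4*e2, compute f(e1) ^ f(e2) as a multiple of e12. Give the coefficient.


The outermorphism of a linear map f sends e1^e2 to f(e1)^f(e2).
f(e1) = 5*e1 + 2*e2
f(e2) = 1*e1 - 4*e2
f(e1) ^ f(e2) = (5*e1 + 2*e2) ^ (1*e1 - 4*e2)
= 5*(-4)*e12 + 2*1*e21
= (-20 - 2)*e12
= -22*e12
Coefficient = -22


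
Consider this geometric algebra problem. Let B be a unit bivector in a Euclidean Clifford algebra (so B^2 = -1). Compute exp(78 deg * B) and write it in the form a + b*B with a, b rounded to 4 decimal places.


For a unit bivector B with B^2 = -1, the exponential series gives
e^(theta*B) = cos(theta) + sin(theta)*B (the GA analogue of Euler's formula).
theta = 78 degrees = 1.361357 rad
cos(78 deg) = 0.2079
sin(78 deg) = 0.9781
exp(theta*B) = 0.2079 + 0.9781*B


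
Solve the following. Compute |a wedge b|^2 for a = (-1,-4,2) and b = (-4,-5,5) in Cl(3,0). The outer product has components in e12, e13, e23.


a wedge b = (a1*b2 - a2*b1)*e12 + (a1*b3 - a3*b1)*e13 + (a2*b3 - a3*b2)*e23
e12 coeff: (-1)*(-5) - (-4)*(-4) = 5 - 16 = -11
e13 coeff: (-1)*5 - 2*(-4) = -5 - (-8) = 3
e23 coeff: (-4)*5 - 2*(-5) = -20 - (-10) = -10
|a wedge b|^2 = (-11)^2 + 3^2 + (-10)^2
= 121 + 9 + 100
= 230


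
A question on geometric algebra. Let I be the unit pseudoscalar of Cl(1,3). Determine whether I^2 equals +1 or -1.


The pseudoscalar I = e1...e_n (product of all n generators) of Cl(p,q) satisfies I^2 = (-1)^(q + n(n-1)/2).
p = 1, q = 3, n = p + q = 4
n(n-1)/2 = 4 * 3 / 2 = 6
Exponent = q + n(n-1)/2 = 3 + 6 = 9
I^2 = (-1)^9 = -1


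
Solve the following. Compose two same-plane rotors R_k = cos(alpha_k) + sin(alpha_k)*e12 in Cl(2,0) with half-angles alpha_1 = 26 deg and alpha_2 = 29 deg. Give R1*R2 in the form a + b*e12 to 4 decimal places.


Same-plane rotors commute and their half-angles add:
R1*R2 = cos(a1 + a2) + sin(a1 + a2)*e12.
a1 + a2 = 26 + 29 = 55 deg
cos(55 deg) = 0.5736
sin(55 deg) = 0.8192
R1*R2 = 0.5736 + 0.8192*e12


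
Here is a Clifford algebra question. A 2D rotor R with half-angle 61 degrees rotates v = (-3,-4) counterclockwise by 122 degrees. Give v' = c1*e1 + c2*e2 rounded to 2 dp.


Rotor R = cos(61deg) - sin(61deg)*e12
Rotation angle theta = 2 * 61 = 122 degrees
v' = R*v*~R rotates v by theta.
cos(122deg) = -0.5299, sin(122deg) = 0.8480
v'_1 = -3*cos(122deg) - (-4)*sin(122deg)
= -3*(-0.5299) - (-4)*0.8480
= 4.98
v'_2 = -3*sin(122deg) + (-4)*cos(122deg)
= -3*0.8480 + (-4)*(-0.5299)
= -0.42
v' = 4.98*e1 - 0.42*e2


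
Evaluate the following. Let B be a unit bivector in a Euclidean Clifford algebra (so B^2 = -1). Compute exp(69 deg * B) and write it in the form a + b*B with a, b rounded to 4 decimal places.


For a unit bivector B with B^2 = -1, the exponential series gives
e^(theta*B) = cos(theta) + sin(theta)*B (the GA analogue of Euler's formula).
theta = 69 degrees = 1.204277 rad
cos(69 deg) = 0.3584
sin(69 deg) = 0.9336
exp(theta*B) = 0.3584 + 0.9336*B


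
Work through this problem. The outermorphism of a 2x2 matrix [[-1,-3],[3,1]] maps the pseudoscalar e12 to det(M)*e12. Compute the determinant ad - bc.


The outermorphism of a linear map f sends e1^e2 to f(e1)^f(e2).
f(e1) = -1*e1 + 3*e2
f(e2) = -3*e1 + 1*e2
f(e1) ^ f(e2) = (-1*e1 + 3*e2) ^ (-3*e1 + 1*e2)
= (-1)*1*e12 + 3*(-3)*e21
= (-1 - (-9))*e12
= 8*e12
Coefficient = 8


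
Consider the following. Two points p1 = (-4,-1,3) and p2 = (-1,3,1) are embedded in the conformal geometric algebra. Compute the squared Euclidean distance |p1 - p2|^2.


p1 - p2 = (-3, -4, 2)
|p1 - p2|^2 = (-3)^2 + (-4)^2 + 2^2
= 9 + 16 + 4
= 29


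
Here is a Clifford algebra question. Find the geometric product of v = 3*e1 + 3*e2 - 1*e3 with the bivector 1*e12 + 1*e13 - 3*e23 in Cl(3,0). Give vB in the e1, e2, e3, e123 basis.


vB has grade-1 (vector) and grade-3 (trivector) parts: vB = (v _| B) + (v ^ B).
Vector part <vB>_1:
  e1: -v2*b12 - v3*b13 = -(3)*(1) - (-1)*(1) = -2
  e2: v1*b12 - v3*b23 = (3)*(1) - (-1)*(-3) = 0
  e3: v1*b13 + v2*b23 = (3)*(1) + (3)*(-3) = -6
Trivector part <vB>_3:
  e123: v1*b23 - v2*b13 + v3*b12 = (3)*(-3) - (3)*(1) + (-1)*(1) = -13
vB = -2*e1 + 0*e2 - 6*e3 - 13*e123


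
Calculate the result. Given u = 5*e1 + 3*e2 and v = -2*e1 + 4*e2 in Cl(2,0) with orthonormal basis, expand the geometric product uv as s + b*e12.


Expand: (5*e1 + 3*e2)(-2*e1 + 4*e2)
= 5*(-2)*e1e1 + 5*4*e1e2 + 3*(-2)*e2e1 + 3*4*e2e2
Using e1^2 = e2^2 = 1, e2e1 = -e1e2:
Scalar part s = 5*(-2) + 3*4 = -10 + 12 = 2
Bivector part b = 5*4 - 3*(-2) = 20 - (-6) = 26
uv = 2 + 26*e12


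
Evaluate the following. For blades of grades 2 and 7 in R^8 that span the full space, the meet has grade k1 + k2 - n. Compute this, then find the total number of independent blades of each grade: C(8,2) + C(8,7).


Meet grade = grade(A) + grade(B) - n
= 2 + 7 - 8 = 1
C(8,2) = 28
C(8,7) = 8
dim_A + dim_B = 28 + 8 = 36


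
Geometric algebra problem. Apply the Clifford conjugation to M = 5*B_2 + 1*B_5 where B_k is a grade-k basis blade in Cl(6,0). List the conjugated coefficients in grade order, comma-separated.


Clifford conjugate sign for grade k: (-1)^(k(k+1)/2)
Grade 2: (-1)^(2*3/2) = (-1)^3 = -1, coeff 5 -> -5
Grade 5: (-1)^(5*6/2) = (-1)^15 = -1, coeff 1 -> -1
Conjugated coefficients: -5, -1


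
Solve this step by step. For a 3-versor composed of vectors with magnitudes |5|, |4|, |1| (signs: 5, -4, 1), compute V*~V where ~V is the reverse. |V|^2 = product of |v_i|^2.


Each vector v_i has |v_i|^2 = s_i^2
Squared scales: 5^2 = 25, (-4)^2 = 16, 1^2 = 1
|V|^2 = 25 * 16 * 1
= 400


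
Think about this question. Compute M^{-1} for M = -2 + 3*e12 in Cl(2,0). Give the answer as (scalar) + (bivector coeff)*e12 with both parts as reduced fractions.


M = -2 + 3*e12, where e12^2 = -1.
Since M commutes with its reverse ~M = a - b*e12, M * ~M = a^2 - b^2*e12^2 = a^2 + b^2.
So M^{-1} = ~M / (a^2 + b^2) = (a - b*e12)/(a^2 + b^2).
a^2 + b^2 = 4 + 9 = 13
Scalar part = -2/13 = -2/13
Bivector coeff = -3/13 = -3/13
M^{-1} = -2/13 - 3/13*e12


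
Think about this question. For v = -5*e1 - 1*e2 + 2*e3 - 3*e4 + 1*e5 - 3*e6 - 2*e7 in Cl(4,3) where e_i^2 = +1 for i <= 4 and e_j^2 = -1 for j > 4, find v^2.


v^2 = sum of c_i^2 * e_i^2
Positive signature terms (e_i^2 = +1): (-5)^2 + (-1)^2 + 2^2 + (-3)^2 = 39
Negative signature terms (e_j^2 = -1): 1^2 + (-3)^2 + (-2)^2 = 14
v^2 = 39 - 14 = 25


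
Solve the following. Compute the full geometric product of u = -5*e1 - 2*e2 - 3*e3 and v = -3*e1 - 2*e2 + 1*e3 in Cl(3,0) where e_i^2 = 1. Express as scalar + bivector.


In Cl(3,0): e_i^2 = 1, e_ie_j = -e_je_i for i != j.
Scalar part = u . v = (-5)*(-3) + (-2)*(-2) + (-3)*1
= 15 + 4 + (-3) = 16
e12 coeff = (-5)*(-2) - (-2)*(-3) = 10 - 6 = 4
e13 coeff = (-5)*1 - (-3)*(-3) = -5 - 9 = -14
e23 coeff = (-2)*1 - (-3)*(-2) = -2 - 6 = -8
uv = 16 + 4*e12 - 14*e13 - 8*e23


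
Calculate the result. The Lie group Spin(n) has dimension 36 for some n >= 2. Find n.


dim Spin(n) = dim so(n) = n(n-1)/2.
Solve n(n-1)/2 = 36, i.e. n^2 - n - 72 = 0.
Discriminant = 1 + 8*36 = 289
n = (1 + sqrt(289))/2 = (1 + 17)/2 = 9


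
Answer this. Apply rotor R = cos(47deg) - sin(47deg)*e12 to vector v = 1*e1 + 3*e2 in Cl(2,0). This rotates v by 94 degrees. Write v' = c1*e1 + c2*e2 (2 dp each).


Rotor R = cos(47deg) - sin(47deg)*e12
Rotation angle theta = 2 * 47 = 94 degrees
v' = R*v*~R rotates v by theta.
cos(94deg) = -0.0698, sin(94deg) = 0.9976
v'_1 = 1*cos(94deg) - 3*sin(94deg)
= 1*(-0.0698) - 3*0.9976
= -3.06
v'_2 = 1*sin(94deg) + 3*cos(94deg)
= 1*0.9976 + 3*(-0.0698)
= 0.79
v' = -3.06*e1 + 0.79*e2


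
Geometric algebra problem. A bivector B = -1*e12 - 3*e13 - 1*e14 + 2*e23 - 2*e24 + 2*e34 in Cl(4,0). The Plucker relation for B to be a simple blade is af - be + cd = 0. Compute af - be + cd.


Plucker relation: af - be + cd
a*f = (-1)*2 = -2
b*e = (-3)*(-2) = 6
c*d = (-1)*2 = -2
af - be + cd = -2 - 6 + (-2)
= -10


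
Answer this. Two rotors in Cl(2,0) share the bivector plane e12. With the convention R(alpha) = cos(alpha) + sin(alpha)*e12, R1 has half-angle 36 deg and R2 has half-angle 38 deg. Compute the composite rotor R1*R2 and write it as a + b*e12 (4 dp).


Same-plane rotors commute and their half-angles add:
R1*R2 = cos(a1 + a2) + sin(a1 + a2)*e12.
a1 + a2 = 36 + 38 = 74 deg
cos(74 deg) = 0.2756
sin(74 deg) = 0.9613
R1*R2 = 0.2756 + 0.9613*e12


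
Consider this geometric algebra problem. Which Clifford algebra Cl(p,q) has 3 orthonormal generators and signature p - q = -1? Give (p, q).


We need p + q = 3 and p - q = -1.
Adding: 2p = 3 + (-1) = 2, so p = 1.
Then q = 3 - 1 = 2.
(p, q) = (1, 2)


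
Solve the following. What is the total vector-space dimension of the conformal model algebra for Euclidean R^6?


The conformal model of R^6 uses Cl(7,1): the 6 Euclidean generators plus two extra orthogonal generators e+ (e+^2 = +1) and e- (e-^2 = -1), from which the null vectors e0, einf are built.
Number of generators m = 6 + 2 = 8.
dim Cl(p,q) = 2^m = 2^8 = 256


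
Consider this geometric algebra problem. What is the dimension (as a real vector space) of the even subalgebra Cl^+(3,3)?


Even subalgebra dimension = 2^(n-1)
n = 3 + 3 = 6
2^(6 - 1) = 2^5 = 32
Verification: sum of C(6,k) for even k = 1 + 15 + 15 + 1 = 32
Result = 32


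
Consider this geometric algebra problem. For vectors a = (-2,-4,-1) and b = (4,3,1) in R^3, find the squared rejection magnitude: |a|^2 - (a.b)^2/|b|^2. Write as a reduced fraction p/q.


|a|^2 = (-2)^2 + (-4)^2 + (-1)^2 = 21
|b|^2 = 4^2 + 3^2 + 1^2 = 26
a . b = (-2)*4 + (-4)*3 + (-1)*1 = -21
(a.b)^2 = (-21)^2 = 441
|rej|^2 = 21 - 441/26
= (546 - 441)/26
= 105/26
In lowest terms: 105/26


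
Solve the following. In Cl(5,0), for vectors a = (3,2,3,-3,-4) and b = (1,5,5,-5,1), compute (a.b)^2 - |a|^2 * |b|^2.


a . b = 3*1 + 2*5 + 3*5 + (-3)*(-5) + (-4)*1
= 3 + 10 + 15 + 15 + (-4) = 39
|a|^2 = 3^2 + 2^2 + 3^2 + (-3)^2 + (-4)^2 = 47
|b|^2 = 1^2 + 5^2 + 5^2 + (-5)^2 + 1^2 = 77
(a.b)^2 = 39^2 = 1521
|a|^2 * |b|^2 = 47 * 77 = 3619
Result = 1521 - 3619 = -2098


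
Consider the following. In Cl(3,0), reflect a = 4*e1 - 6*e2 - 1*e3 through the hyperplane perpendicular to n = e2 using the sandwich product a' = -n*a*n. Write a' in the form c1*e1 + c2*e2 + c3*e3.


Reflection formula: a' = -n*a*n, with n = e2 (unit vector, n^2 = 1).
For reflection through hyperplane perp to e2:
The component along e2 flips sign, others stay.
a = (4, -6, -1)
a' = (4, 6, -1)
a' = 4*e1 + 6*e2 - 1*e3


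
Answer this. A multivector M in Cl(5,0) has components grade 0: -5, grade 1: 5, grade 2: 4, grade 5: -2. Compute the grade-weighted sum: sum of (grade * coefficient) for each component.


Grade-weighted sum = sum of grade_k * coefficient_k
0*(-5) = 0
1*5 = 5
2*4 = 8
5*(-2) = -10
Total = 0 + 5 + 8 + (-10) = 3


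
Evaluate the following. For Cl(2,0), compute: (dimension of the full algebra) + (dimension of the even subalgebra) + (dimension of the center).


n = 2 + 0 = 2
Total dim = 2^2 = 4
Even subalgebra dim = 2^1 = 2
n is even, so center dim = 1
Sum = 4 + 2 + 1 = 7


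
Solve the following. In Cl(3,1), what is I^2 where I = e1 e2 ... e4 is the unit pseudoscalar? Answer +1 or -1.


The pseudoscalar I = e1...e_n (product of all n generators) of Cl(p,q) satisfies I^2 = (-1)^(q + n(n-1)/2).
p = 3, q = 1, n = p + q = 4
n(n-1)/2 = 4 * 3 / 2 = 6
Exponent = q + n(n-1)/2 = 1 + 6 = 7
I^2 = (-1)^7 = -1


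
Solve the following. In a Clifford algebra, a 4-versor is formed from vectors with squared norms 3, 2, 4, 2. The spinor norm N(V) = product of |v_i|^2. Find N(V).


Spinor norm N(V) = |v1|^2 * |v2|^2 * ... * |v4|^2
= 3 * 2 * 4 * 2
Running product: 3, 6, 24, 48
N(V) = 48


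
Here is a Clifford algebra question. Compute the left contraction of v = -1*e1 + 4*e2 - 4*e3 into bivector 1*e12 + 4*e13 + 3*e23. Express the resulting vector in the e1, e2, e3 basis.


Left contraction v _| B = <vB>_1 (grade-1 part of the geometric product vB).
Using e1_|e12 = e2, e2_|e12 = -e1, e1_|e13 = e3, e3_|e13 = -e1, e2_|e23 = e3, e3_|e23 = -e2:
e1 coeff: -v2*b12 - v3*b13 = -(4)*(1) - (-4)*(4) = 12
e2 coeff: v1*b12 - v3*b23 = (-1)*(1) - (-4)*(3) = 11
e3 coeff: v1*b13 + v2*b23 = (-1)*(4) + (4)*(3) = 8
v _| B = 12*e1 + 11*e2 + 8*e3


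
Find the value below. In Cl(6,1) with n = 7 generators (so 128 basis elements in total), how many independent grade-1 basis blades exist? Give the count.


Number of grade-k basis blades in Cl(p,q) with n = p + q is C(n, k).
n = 6 + 1 = 7
C(7, 1) = 7! / (1! * 6!)
= 5040 / (1 * 720)
= 7


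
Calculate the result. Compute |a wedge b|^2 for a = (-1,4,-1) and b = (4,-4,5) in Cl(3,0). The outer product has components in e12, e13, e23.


a wedge b = (a1*b2 - a2*b1)*e12 + (a1*b3 - a3*b1)*e13 + (a2*b3 - a3*b2)*e23
e12 coeff: (-1)*(-4) - 4*4 = 4 - 16 = -12
e13 coeff: (-1)*5 - (-1)*4 = -5 - (-4) = -1
e23 coeff: 4*5 - (-1)*(-4) = 20 - 4 = 16
|a wedge b|^2 = (-12)^2 + (-1)^2 + 16^2
= 144 + 1 + 256
= 401


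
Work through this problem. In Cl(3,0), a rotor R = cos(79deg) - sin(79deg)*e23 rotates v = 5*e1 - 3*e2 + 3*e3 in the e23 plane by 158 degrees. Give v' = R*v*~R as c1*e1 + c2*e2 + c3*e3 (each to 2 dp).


Rotor R = cos(79deg) - sin(79deg)*e23
Rotation angle theta = 2 * 79 = 158 degrees in the e23 plane (e2 -> e3).
The component perpendicular to the plane (e1) is invariant: v'_1 = v1 = 5.00
cos(158deg) = -0.9272, sin(158deg) = 0.3746
v'_2 = v2*cos(theta) - v3*sin(theta) = -3*(-0.9272) - 3*0.3746 = 1.66
v'_3 = v2*sin(theta) + v3*cos(theta) = -3*0.3746 + 3*(-0.9272) = -3.91
v' = 5.00*e1 + 1.66*e2 - 3.91*e3


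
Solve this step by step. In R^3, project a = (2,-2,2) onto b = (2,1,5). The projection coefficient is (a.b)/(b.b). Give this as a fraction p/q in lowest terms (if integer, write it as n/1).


Projection coefficient = (a . b) / (b . b)
a . b = 2*2 + (-2)*1 + 2*5
= 4 + (-2) + 10 = 12
b . b = 2^2 + 1^2 + 5^2
= 4 + 1 + 25 = 30
Coefficient = 12/30
In lowest terms: 2/5


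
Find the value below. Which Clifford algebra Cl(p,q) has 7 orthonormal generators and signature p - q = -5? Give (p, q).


We need p + q = 7 and p - q = -5.
Adding: 2p = 7 + (-5) = 2, so p = 1.
Then q = 7 - 1 = 6.
(p, q) = (1, 6)


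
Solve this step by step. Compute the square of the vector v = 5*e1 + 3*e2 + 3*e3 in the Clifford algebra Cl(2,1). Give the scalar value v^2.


v^2 = sum of c_i^2 * e_i^2
Positive signature terms (e_i^2 = +1): 5^2 + 3^2 = 34
Negative signature terms (e_j^2 = -1): 3^2 = 9
v^2 = 34 - 9 = 25


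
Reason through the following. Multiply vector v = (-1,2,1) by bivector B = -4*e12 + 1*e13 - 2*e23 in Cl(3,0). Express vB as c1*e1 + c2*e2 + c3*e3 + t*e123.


vB has grade-1 (vector) and grade-3 (trivector) parts: vB = (v _| B) + (v ^ B).
Vector part <vB>_1:
  e1: -v2*b12 - v3*b13 = -(2)*(-4) - (1)*(1) = 7
  e2: v1*b12 - v3*b23 = (-1)*(-4) - (1)*(-2) = 6
  e3: v1*b13 + v2*b23 = (-1)*(1) + (2)*(-2) = -5
Trivector part <vB>_3:
  e123: v1*b23 - v2*b13 + v3*b12 = (-1)*(-2) - (2)*(1) + (1)*(-4) = -4
vB = 7*e1 + 6*e2 - 5*e3 - 4*e123


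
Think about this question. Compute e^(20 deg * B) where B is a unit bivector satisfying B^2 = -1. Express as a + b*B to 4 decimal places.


For a unit bivector B with B^2 = -1, the exponential series gives
e^(theta*B) = cos(theta) + sin(theta)*B (the GA analogue of Euler's formula).
theta = 20 degrees = 0.349066 rad
cos(20 deg) = 0.9397
sin(20 deg) = 0.3420
exp(theta*B) = 0.9397 + 0.3420*B


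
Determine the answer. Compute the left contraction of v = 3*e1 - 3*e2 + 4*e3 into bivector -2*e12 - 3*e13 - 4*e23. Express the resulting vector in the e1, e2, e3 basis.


Left contraction v _| B = <vB>_1 (grade-1 part of the geometric product vB).
Using e1_|e12 = e2, e2_|e12 = -e1, e1_|e13 = e3, e3_|e13 = -e1, e2_|e23 = e3, e3_|e23 = -e2:
e1 coeff: -v2*b12 - v3*b13 = -(-3)*(-2) - (4)*(-3) = 6
e2 coeff: v1*b12 - v3*b23 = (3)*(-2) - (4)*(-4) = 10
e3 coeff: v1*b13 + v2*b23 = (3)*(-3) + (-3)*(-4) = 3
v _| B = 6*e1 + 10*e2 + 3*e3


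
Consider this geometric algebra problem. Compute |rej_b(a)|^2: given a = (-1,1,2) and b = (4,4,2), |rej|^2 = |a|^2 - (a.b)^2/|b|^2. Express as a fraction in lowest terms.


|a|^2 = (-1)^2 + 1^2 + 2^2 = 6
|b|^2 = 4^2 + 4^2 + 2^2 = 36
a . b = (-1)*4 + 1*4 + 2*2 = 4
(a.b)^2 = 4^2 = 16
|rej|^2 = 6 - 16/36
= (216 - 16)/36
= 200/36
In lowest terms: 50/9


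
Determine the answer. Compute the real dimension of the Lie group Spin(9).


Spin(n) double-covers SO(n); both have Lie algebra so(n) of dimension n(n-1)/2.
n = 9
n(n-1) = 9 * 8 = 72
dim Spin(9) = 72/2 = 36


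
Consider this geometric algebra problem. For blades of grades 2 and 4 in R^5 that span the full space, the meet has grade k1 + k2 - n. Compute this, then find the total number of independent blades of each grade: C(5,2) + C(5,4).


Meet grade = grade(A) + grade(B) - n
= 2 + 4 - 5 = 1
C(5,2) = 10
C(5,4) = 5
dim_A + dim_B = 10 + 5 = 15


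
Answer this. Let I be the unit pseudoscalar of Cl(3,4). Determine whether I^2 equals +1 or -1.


The pseudoscalar I = e1...e_n (product of all n generators) of Cl(p,q) satisfies I^2 = (-1)^(q + n(n-1)/2).
p = 3, q = 4, n = p + q = 7
n(n-1)/2 = 7 * 6 / 2 = 21
Exponent = q + n(n-1)/2 = 4 + 21 = 25
I^2 = (-1)^25 = -1


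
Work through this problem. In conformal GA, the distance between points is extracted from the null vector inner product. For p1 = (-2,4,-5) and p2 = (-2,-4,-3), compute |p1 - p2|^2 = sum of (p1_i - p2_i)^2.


p1 - p2 = (0, 8, -2)
|p1 - p2|^2 = 0^2 + 8^2 + (-2)^2
= 0 + 64 + 4
= 68


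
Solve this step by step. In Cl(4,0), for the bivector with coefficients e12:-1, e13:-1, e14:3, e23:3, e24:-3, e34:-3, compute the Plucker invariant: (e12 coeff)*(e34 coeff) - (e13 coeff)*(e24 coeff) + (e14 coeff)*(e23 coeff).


Plucker relation: af - be + cd
a*f = (-1)*(-3) = 3
b*e = (-1)*(-3) = 3
c*d = 3*3 = 9
af - be + cd = 3 - 3 + 9
= 9


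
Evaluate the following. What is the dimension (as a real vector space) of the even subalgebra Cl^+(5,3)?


Even subalgebra dimension = 2^(n-1)
n = 5 + 3 = 8
2^(8 - 1) = 2^7 = 128
Verification: sum of C(8,k) for even k = 1 + 28 + 70 + 28 + 1 = 128
Result = 128


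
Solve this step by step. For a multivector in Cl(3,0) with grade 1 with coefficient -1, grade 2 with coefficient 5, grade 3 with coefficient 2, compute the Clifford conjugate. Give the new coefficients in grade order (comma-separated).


Clifford conjugate sign for grade k: (-1)^(k(k+1)/2)
Grade 1: (-1)^(1*2/2) = (-1)^1 = -1, coeff -1 -> 1
Grade 2: (-1)^(2*3/2) = (-1)^3 = -1, coeff 5 -> -5
Grade 3: (-1)^(3*4/2) = (-1)^6 = 1, coeff 2 -> 2
Conjugated coefficients: 1, -5, 2


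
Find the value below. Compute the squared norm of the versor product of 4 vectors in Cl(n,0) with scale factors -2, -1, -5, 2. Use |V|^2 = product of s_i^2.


Each vector v_i has |v_i|^2 = s_i^2
Squared scales: (-2)^2 = 4, (-1)^2 = 1, (-5)^2 = 25, 2^2 = 4
|V|^2 = 4 * 1 * 25 * 4
= 400


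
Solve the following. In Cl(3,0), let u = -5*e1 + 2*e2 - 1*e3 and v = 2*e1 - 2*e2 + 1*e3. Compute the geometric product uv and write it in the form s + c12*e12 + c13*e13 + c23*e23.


In Cl(3,0): e_i^2 = 1, e_ie_j = -e_je_i for i != j.
Scalar part = u . v = (-5)*2 + 2*(-2) + (-1)*1
= -10 + (-4) + (-1) = -15
e12 coeff = (-5)*(-2) - 2*2 = 10 - 4 = 6
e13 coeff = (-5)*1 - (-1)*2 = -5 - (-2) = -3
e23 coeff = 2*1 - (-1)*(-2) = 2 - 2 = 0
uv = -15 + 6*e12 - 3*e13 + 0*e23


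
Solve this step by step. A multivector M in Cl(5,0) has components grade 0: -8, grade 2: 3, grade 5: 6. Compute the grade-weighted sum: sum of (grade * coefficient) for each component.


Grade-weighted sum = sum of grade_k * coefficient_k
0*(-8) = 0
2*3 = 6
5*6 = 30
Total = 0 + 6 + 30 = 36


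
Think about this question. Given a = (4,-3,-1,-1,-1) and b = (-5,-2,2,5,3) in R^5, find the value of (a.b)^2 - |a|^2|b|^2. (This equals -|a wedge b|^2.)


a . b = 4*(-5) + (-3)*(-2) + (-1)*2 + (-1)*5 + (-1)*3
= -20 + 6 + (-2) + (-5) + (-3) = -24
|a|^2 = 4^2 + (-3)^2 + (-1)^2 + (-1)^2 + (-1)^2 = 28
|b|^2 = (-5)^2 + (-2)^2 + 2^2 + 5^2 + 3^2 = 67
(a.b)^2 = (-24)^2 = 576
|a|^2 * |b|^2 = 28 * 67 = 1876
Result = 576 - 1876 = -1300


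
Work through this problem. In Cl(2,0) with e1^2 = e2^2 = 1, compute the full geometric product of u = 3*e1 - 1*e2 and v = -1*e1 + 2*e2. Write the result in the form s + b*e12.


Expand: (3*e1 - 1*e2)(-1*e1 + 2*e2)
= 3*(-1)*e1e1 + 3*2*e1e2 + (-1)*(-1)*e2e1 + (-1)*2*e2e2
Using e1^2 = e2^2 = 1, e2e1 = -e1e2:
Scalar part s = 3*(-1) + (-1)*2 = -3 + (-2) = -5
Bivector part b = 3*2 - (-1)*(-1) = 6 - 1 = 5
uv = -5 + 5*e12


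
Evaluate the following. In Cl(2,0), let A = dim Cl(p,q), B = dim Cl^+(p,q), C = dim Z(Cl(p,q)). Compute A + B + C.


n = 2 + 0 = 2
Total dim = 2^2 = 4
Even subalgebra dim = 2^1 = 2
n is even, so center dim = 1
Sum = 4 + 2 + 1 = 7


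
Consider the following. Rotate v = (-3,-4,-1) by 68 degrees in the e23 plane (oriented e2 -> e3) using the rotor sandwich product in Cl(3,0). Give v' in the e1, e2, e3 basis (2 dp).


Rotor R = cos(34deg) - sin(34deg)*e23
Rotation angle theta = 2 * 34 = 68 degrees in the e23 plane (e2 -> e3).
The component perpendicular to the plane (e1) is invariant: v'_1 = v1 = -3.00
cos(68deg) = 0.3746, sin(68deg) = 0.9272
v'_2 = v2*cos(theta) - v3*sin(theta) = -4*0.3746 - (-1)*0.9272 = -0.57
v'_3 = v2*sin(theta) + v3*cos(theta) = -4*0.9272 + (-1)*0.3746 = -4.08
v' = -3.00*e1 - 0.57*e2 - 4.08*e3


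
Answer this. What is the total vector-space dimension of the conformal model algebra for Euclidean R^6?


The conformal model of R^6 uses Cl(7,1): the 6 Euclidean generators plus two extra orthogonal generators e+ (e+^2 = +1) and e- (e-^2 = -1), from which the null vectors e0, einf are built.
Number of generators m = 6 + 2 = 8.
dim Cl(p,q) = 2^m = 2^8 = 256


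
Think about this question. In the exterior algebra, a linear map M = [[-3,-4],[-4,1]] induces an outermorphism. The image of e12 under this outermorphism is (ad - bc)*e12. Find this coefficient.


The outermorphism of a linear map f sends e1^e2 to f(e1)^f(e2).
f(e1) = -3*e1 - 4*e2
f(e2) = -4*e1 + 1*e2
f(e1) ^ f(e2) = (-3*e1 - 4*e2) ^ (-4*e1 + 1*e2)
= (-3)*1*e12 + (-4)*(-4)*e21
= (-3 - 16)*e12
= -19*e12
Coefficient = -19


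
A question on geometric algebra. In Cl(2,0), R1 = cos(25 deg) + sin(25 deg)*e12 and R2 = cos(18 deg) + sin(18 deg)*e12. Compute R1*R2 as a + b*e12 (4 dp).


Same-plane rotors commute and their half-angles add:
R1*R2 = cos(a1 + a2) + sin(a1 + a2)*e12.
a1 + a2 = 25 + 18 = 43 deg
cos(43 deg) = 0.7314
sin(43 deg) = 0.6820
R1*R2 = 0.7314 + 0.6820*e12


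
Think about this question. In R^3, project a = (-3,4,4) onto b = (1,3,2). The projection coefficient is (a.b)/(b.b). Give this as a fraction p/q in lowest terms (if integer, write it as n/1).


Projection coefficient = (a . b) / (b . b)
a . b = (-3)*1 + 4*3 + 4*2
= -3 + 12 + 8 = 17
b . b = 1^2 + 3^2 + 2^2
= 1 + 9 + 4 = 14
Coefficient = 17/14
In lowest terms: 17/14


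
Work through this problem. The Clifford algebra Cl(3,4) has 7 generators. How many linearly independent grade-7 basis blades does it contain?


Number of grade-k basis blades in Cl(p,q) with n = p + q is C(n, k).
n = 3 + 4 = 7
C(7, 7) = 7! / (7! * 0!)
= 5040 / (5040 * 1)
= 1


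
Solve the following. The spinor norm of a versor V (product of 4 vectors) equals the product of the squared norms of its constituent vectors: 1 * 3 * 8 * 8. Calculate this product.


Spinor norm N(V) = |v1|^2 * |v2|^2 * ... * |v4|^2
= 1 * 3 * 8 * 8
Running product: 1, 3, 24, 192
N(V) = 192


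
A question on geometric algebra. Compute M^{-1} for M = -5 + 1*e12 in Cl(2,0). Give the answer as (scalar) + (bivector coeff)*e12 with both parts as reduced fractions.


M = -5 + 1*e12, where e12^2 = -1.
Since M commutes with its reverse ~M = a - b*e12, M * ~M = a^2 - b^2*e12^2 = a^2 + b^2.
So M^{-1} = ~M / (a^2 + b^2) = (a - b*e12)/(a^2 + b^2).
a^2 + b^2 = 25 + 1 = 26
Scalar part = -5/26 = -5/26
Bivector coeff = -1/26 = -1/26
M^{-1} = -5/26 - 1/26*e12


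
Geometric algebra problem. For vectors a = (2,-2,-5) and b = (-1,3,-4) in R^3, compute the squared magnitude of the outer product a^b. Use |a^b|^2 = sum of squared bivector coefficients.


a wedge b = (a1*b2 - a2*b1)*e12 + (a1*b3 - a3*b1)*e13 + (a2*b3 - a3*b2)*e23
e12 coeff: 2*3 - (-2)*(-1) = 6 - 2 = 4
e13 coeff: 2*(-4) - (-5)*(-1) = -8 - 5 = -13
e23 coeff: (-2)*(-4) - (-5)*3 = 8 - (-15) = 23
|a wedge b|^2 = 4^2 + (-13)^2 + 23^2
= 16 + 169 + 529
= 714


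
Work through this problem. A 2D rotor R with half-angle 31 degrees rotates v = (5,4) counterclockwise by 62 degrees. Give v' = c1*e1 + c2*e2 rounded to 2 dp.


Rotor R = cos(31deg) - sin(31deg)*e12
Rotation angle theta = 2 * 31 = 62 degrees
v' = R*v*~R rotates v by theta.
cos(62deg) = 0.4695, sin(62deg) = 0.8829
v'_1 = 5*cos(62deg) - 4*sin(62deg)
= 5*0.4695 - 4*0.8829
= -1.18
v'_2 = 5*sin(62deg) + 4*cos(62deg)
= 5*0.8829 + 4*0.4695
= 6.29
v' = -1.18*e1 + 6.29*e2


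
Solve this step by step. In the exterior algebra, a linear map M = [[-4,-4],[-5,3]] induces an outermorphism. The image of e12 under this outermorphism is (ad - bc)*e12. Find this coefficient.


The outermorphism of a linear map f sends e1^e2 to f(e1)^f(e2).
f(e1) = -4*e1 - 5*e2
f(e2) = -4*e1 + 3*e2
f(e1) ^ f(e2) = (-4*e1 - 5*e2) ^ (-4*e1 + 3*e2)
= (-4)*3*e12 + (-5)*(-4)*e21
= (-12 - 20)*e12
= -32*e12
Coefficient = -32


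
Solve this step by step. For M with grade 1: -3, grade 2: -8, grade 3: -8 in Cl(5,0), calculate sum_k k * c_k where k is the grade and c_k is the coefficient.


Grade-weighted sum = sum of grade_k * coefficient_k
1*(-3) = -3
2*(-8) = -16
3*(-8) = -24
Total = -3 + (-16) + (-24) = -43


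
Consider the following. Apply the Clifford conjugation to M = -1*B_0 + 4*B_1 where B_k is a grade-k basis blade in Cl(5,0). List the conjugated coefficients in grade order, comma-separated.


Clifford conjugate sign for grade k: (-1)^(k(k+1)/2)
Grade 0: (-1)^(0*1/2) = (-1)^0 = 1, coeff -1 -> -1
Grade 1: (-1)^(1*2/2) = (-1)^1 = -1, coeff 4 -> -4
Conjugated coefficients: -1, -4


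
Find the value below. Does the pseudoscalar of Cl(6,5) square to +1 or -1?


The pseudoscalar I = e1...e_n (product of all n generators) of Cl(p,q) satisfies I^2 = (-1)^(q + n(n-1)/2).
p = 6, q = 5, n = p + q = 11
n(n-1)/2 = 11 * 10 / 2 = 55
Exponent = q + n(n-1)/2 = 5 + 55 = 60
I^2 = (-1)^60 = +1


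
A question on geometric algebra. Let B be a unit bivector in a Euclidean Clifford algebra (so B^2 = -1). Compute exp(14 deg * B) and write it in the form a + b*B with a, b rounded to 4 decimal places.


For a unit bivector B with B^2 = -1, the exponential series gives
e^(theta*B) = cos(theta) + sin(theta)*B (the GA analogue of Euler's formula).
theta = 14 degrees = 0.244346 rad
cos(14 deg) = 0.9703
sin(14 deg) = 0.2419
exp(theta*B) = 0.9703 + 0.2419*B


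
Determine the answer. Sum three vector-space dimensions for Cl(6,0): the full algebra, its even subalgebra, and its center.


n = 6 + 0 = 6
Total dim = 2^6 = 64
Even subalgebra dim = 2^5 = 32
n is even, so center dim = 1
Sum = 64 + 32 + 1 = 97


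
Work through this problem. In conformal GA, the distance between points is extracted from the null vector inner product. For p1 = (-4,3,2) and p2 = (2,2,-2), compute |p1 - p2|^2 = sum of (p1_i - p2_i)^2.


p1 - p2 = (-6, 1, 4)
|p1 - p2|^2 = (-6)^2 + 1^2 + 4^2
= 36 + 1 + 16
= 53
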